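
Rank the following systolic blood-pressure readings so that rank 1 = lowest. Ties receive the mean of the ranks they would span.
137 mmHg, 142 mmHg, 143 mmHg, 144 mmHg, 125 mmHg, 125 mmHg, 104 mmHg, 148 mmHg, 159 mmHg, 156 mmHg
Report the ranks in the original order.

4, 5, 6, 7, 2.5, 2.5, 1, 8, 10, 9

Sorted (ascending): 104, 125, 125, 137, 142, 143, 144, 148, 156, 159
The 2 values of 125 occupy positions 2–3 → average rank (2+3)/2 = 2.5.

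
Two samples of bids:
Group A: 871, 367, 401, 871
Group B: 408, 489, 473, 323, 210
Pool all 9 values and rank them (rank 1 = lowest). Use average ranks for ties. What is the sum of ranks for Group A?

Sorted (ascending): 210, 323, 367, 401, 408, 473, 489, 871, 871
The 2 values of 871 occupy positions 8–9 → average rank (8+9)/2 = 8.5.
Group A values → pooled ranks: 871→8.5, 367→3, 401→4, 871→8.5
Rank sum = 8.5 + 3 + 4 + 8.5 = 24

24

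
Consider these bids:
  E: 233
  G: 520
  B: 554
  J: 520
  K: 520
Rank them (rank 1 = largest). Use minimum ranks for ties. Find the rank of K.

Sorted (descending): 554, 520, 520, 520, 233
The 3 values of 520 occupy positions 2–4 → each gets rank 2.
K has value 520 → rank 2.

2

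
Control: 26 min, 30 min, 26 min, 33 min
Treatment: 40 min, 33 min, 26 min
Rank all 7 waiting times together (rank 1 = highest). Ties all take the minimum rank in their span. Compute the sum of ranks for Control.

Sorted (descending): 40, 33, 33, 30, 26, 26, 26
The 2 values of 33 occupy positions 2–3 → each gets rank 2.
The 3 values of 26 occupy positions 5–7 → each gets rank 5.
Control values → pooled ranks: 26→5, 30→4, 26→5, 33→2
Rank sum = 5 + 4 + 5 + 2 = 16

16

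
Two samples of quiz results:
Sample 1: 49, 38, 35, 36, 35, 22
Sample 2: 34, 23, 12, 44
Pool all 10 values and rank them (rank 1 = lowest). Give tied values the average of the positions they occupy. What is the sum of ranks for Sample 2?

Sorted (ascending): 12, 22, 23, 34, 35, 35, 36, 38, 44, 49
The 2 values of 35 occupy positions 5–6 → average rank (5+6)/2 = 5.5.
Sample 2 values → pooled ranks: 34→4, 23→3, 12→1, 44→9
Rank sum = 4 + 3 + 1 + 9 = 17

17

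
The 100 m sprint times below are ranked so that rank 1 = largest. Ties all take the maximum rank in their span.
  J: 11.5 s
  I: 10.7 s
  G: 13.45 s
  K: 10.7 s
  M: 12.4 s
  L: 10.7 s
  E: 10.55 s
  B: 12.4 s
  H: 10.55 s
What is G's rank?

Sorted (descending): 13.45, 12.4, 12.4, 11.5, 10.7, 10.7, 10.7, 10.55, 10.55
The 2 values of 12.4 occupy positions 2–3 → each gets rank 3.
The 3 values of 10.7 occupy positions 5–7 → each gets rank 7.
The 2 values of 10.55 occupy positions 8–9 → each gets rank 9.
G has value 13.45 s → rank 1.

1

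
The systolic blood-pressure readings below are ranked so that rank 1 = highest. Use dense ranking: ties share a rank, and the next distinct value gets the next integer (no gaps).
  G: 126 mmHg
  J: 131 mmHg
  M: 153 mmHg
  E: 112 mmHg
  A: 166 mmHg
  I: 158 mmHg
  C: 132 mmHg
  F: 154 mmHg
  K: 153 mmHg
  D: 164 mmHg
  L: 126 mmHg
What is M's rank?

5

Sorted (descending): 166, 164, 158, 154, 153, 153, 132, 131, 126, 126, 112
The 2 values of 153 share dense rank 5.
The 2 values of 126 share dense rank 8.
Remaining distinct values take the next consecutive integers.
M has value 153 mmHg → rank 5.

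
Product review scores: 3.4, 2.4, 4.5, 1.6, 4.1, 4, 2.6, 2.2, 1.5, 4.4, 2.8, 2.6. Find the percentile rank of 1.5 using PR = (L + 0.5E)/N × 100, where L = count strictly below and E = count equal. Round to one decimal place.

N = 12.
Strictly below 1.5: 0. Equal to 1.5: 1.
PR = (0 + 0.5·1)/12 × 100 = 4.2

4.2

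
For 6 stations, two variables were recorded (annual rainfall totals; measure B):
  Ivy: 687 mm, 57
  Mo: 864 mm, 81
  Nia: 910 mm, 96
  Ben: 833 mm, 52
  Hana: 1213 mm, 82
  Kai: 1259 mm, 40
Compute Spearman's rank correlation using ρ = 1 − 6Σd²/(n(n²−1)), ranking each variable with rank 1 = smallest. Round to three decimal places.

Ranks of variable 1: 1, 3, 4, 2, 5, 6
Ranks of variable 2: 3, 4, 6, 2, 5, 1
d = r₁ − r₂: -2, -1, -2, 0, 0, 5
d²: 4, 1, 4, 0, 0, 25; Σd² = 34
ρ = 1 − 6·34/(6·35) = 1 − 204/210 = 0.029

0.029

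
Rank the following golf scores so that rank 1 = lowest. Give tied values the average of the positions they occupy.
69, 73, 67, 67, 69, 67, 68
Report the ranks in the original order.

Sorted (ascending): 67, 67, 67, 68, 69, 69, 73
The 3 values of 67 occupy positions 1–3 → average rank 2.
The 2 values of 69 occupy positions 5–6 → average rank (5+6)/2 = 5.5.

5.5, 7, 2, 2, 5.5, 2, 4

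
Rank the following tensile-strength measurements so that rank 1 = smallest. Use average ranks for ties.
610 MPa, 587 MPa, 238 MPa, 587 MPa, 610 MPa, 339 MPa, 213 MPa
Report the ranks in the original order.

6.5, 4.5, 2, 4.5, 6.5, 3, 1

Sorted (ascending): 213, 238, 339, 587, 587, 610, 610
The 2 values of 587 occupy positions 4–5 → average rank (4+5)/2 = 4.5.
The 2 values of 610 occupy positions 6–7 → average rank (6+7)/2 = 6.5.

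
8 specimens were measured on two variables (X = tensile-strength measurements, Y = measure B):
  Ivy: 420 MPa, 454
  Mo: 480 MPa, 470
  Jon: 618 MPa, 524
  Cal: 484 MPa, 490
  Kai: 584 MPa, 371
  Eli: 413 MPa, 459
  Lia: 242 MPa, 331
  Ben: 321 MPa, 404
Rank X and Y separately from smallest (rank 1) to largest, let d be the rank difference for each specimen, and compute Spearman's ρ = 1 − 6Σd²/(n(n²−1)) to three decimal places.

Ranks of variable 1: 4, 5, 8, 6, 7, 3, 1, 2
Ranks of variable 2: 4, 6, 8, 7, 2, 5, 1, 3
d = r₁ − r₂: 0, -1, 0, -1, 5, -2, 0, -1
d²: 0, 1, 0, 1, 25, 4, 0, 1; Σd² = 32
ρ = 1 − 6·32/(8·63) = 1 − 192/504 = 0.619

0.619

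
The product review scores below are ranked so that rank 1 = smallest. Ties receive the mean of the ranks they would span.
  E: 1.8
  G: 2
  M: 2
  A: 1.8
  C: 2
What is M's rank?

4

Sorted (ascending): 1.8, 1.8, 2, 2, 2
The 2 values of 1.8 occupy positions 1–2 → average rank (1+2)/2 = 1.5.
The 3 values of 2 occupy positions 3–5 → average rank 4.
M has value 2 → rank 4.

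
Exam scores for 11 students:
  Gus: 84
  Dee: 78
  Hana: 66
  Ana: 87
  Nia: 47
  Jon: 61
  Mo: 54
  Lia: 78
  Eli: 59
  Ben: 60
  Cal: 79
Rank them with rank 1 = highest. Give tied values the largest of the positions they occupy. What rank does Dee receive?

Sorted (descending): 87, 84, 79, 78, 78, 66, 61, 60, 59, 54, 47
The 2 values of 78 occupy positions 4–5 → each gets rank 5.
Dee has value 78 → rank 5.

5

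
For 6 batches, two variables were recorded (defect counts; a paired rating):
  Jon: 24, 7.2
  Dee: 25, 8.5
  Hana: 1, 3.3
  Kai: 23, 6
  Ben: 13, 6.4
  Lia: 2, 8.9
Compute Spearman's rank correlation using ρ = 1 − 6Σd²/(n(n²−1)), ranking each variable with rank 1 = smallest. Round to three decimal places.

Ranks of variable 1: 5, 6, 1, 4, 3, 2
Ranks of variable 2: 4, 5, 1, 2, 3, 6
d = r₁ − r₂: 1, 1, 0, 2, 0, -4
d²: 1, 1, 0, 4, 0, 16; Σd² = 22
ρ = 1 − 6·22/(6·35) = 1 − 132/210 = 0.371

0.371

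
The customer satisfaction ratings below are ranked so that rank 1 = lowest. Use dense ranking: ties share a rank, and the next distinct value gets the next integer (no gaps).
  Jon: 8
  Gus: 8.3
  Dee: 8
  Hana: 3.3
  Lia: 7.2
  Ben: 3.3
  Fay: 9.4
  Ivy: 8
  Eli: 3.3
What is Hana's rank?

Sorted (ascending): 3.3, 3.3, 3.3, 7.2, 8, 8, 8, 8.3, 9.4
The 3 values of 3.3 share dense rank 1.
The 3 values of 8 share dense rank 3.
Remaining distinct values take the next consecutive integers.
Hana has value 3.3 → rank 1.

1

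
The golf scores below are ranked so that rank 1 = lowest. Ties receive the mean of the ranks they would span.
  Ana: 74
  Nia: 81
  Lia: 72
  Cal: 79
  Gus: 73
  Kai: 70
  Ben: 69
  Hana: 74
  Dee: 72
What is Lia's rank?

Sorted (ascending): 69, 70, 72, 72, 73, 74, 74, 79, 81
The 2 values of 72 occupy positions 3–4 → average rank (3+4)/2 = 3.5.
The 2 values of 74 occupy positions 6–7 → average rank (6+7)/2 = 6.5.
Lia has value 72 → rank 3.5.

3.5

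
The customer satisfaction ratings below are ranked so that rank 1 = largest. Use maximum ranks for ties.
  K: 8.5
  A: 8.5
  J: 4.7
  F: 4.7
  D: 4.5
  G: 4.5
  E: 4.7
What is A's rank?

2

Sorted (descending): 8.5, 8.5, 4.7, 4.7, 4.7, 4.5, 4.5
The 2 values of 8.5 occupy positions 1–2 → each gets rank 2.
The 3 values of 4.7 occupy positions 3–5 → each gets rank 5.
The 2 values of 4.5 occupy positions 6–7 → each gets rank 7.
A has value 8.5 → rank 2.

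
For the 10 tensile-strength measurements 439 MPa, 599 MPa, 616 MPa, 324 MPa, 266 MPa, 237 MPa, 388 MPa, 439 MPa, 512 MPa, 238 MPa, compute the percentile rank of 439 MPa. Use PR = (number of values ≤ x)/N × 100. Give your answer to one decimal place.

70.0

N = 10.
Strictly below 439: 5. Equal to 439: 2.
PR = 7/10 × 100 = 70.0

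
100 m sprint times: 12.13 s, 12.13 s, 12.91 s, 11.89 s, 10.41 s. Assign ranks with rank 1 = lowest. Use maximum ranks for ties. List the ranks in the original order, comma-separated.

Sorted (ascending): 10.41, 11.89, 12.13, 12.13, 12.91
The 2 values of 12.13 occupy positions 3–4 → each gets rank 4.

4, 4, 5, 2, 1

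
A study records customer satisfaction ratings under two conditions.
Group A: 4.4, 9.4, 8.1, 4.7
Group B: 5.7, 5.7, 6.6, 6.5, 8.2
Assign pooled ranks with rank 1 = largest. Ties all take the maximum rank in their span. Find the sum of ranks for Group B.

25

Sorted (descending): 9.4, 8.2, 8.1, 6.6, 6.5, 5.7, 5.7, 4.7, 4.4
The 2 values of 5.7 occupy positions 6–7 → each gets rank 7.
Group B values → pooled ranks: 5.7→7, 5.7→7, 6.6→4, 6.5→5, 8.2→2
Rank sum = 7 + 7 + 4 + 5 + 2 = 25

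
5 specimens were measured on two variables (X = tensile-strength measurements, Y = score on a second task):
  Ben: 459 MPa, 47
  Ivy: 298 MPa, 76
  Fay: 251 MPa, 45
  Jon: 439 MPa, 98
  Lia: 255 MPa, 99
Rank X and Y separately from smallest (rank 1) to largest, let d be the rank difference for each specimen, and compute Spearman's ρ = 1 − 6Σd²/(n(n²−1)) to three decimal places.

Ranks of variable 1: 5, 3, 1, 4, 2
Ranks of variable 2: 2, 3, 1, 4, 5
d = r₁ − r₂: 3, 0, 0, 0, -3
d²: 9, 0, 0, 0, 9; Σd² = 18
ρ = 1 − 6·18/(5·24) = 1 − 108/120 = 0.100

0.100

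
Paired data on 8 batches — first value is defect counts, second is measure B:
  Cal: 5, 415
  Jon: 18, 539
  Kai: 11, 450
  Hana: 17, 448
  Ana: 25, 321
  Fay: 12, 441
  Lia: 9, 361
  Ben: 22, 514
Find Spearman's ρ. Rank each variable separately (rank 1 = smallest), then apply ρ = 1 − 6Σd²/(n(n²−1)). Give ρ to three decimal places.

0.214

Ranks of variable 1: 1, 6, 3, 5, 8, 4, 2, 7
Ranks of variable 2: 3, 8, 6, 5, 1, 4, 2, 7
d = r₁ − r₂: -2, -2, -3, 0, 7, 0, 0, 0
d²: 4, 4, 9, 0, 49, 0, 0, 0; Σd² = 66
ρ = 1 − 6·66/(8·63) = 1 − 396/504 = 0.214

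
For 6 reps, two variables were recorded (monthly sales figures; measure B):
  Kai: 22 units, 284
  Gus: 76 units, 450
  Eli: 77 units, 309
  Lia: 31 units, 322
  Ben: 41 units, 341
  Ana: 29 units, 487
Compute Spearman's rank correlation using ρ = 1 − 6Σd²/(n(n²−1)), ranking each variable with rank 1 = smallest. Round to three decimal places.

Ranks of variable 1: 1, 5, 6, 3, 4, 2
Ranks of variable 2: 1, 5, 2, 3, 4, 6
d = r₁ − r₂: 0, 0, 4, 0, 0, -4
d²: 0, 0, 16, 0, 0, 16; Σd² = 32
ρ = 1 − 6·32/(6·35) = 1 − 192/210 = 0.086

0.086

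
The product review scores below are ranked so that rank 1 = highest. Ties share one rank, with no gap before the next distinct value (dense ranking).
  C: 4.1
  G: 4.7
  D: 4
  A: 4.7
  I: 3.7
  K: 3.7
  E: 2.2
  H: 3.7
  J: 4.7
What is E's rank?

Sorted (descending): 4.7, 4.7, 4.7, 4.1, 4, 3.7, 3.7, 3.7, 2.2
The 3 values of 4.7 share dense rank 1.
The 3 values of 3.7 share dense rank 4.
Remaining distinct values take the next consecutive integers.
E has value 2.2 → rank 5.

5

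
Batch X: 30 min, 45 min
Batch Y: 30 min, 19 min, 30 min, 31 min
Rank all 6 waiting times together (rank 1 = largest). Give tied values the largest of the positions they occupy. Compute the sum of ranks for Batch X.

Sorted (descending): 45, 31, 30, 30, 30, 19
The 3 values of 30 occupy positions 3–5 → each gets rank 5.
Batch X values → pooled ranks: 30→5, 45→1
Rank sum = 5 + 1 = 6

6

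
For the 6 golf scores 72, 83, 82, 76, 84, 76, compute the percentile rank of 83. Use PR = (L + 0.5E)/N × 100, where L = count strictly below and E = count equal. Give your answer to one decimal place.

75.0

N = 6.
Strictly below 83: 4. Equal to 83: 1.
PR = (4 + 0.5·1)/6 × 100 = 75.0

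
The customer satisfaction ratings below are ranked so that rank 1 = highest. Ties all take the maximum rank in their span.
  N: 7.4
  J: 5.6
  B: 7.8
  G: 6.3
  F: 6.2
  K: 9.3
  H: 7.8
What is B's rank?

3

Sorted (descending): 9.3, 7.8, 7.8, 7.4, 6.3, 6.2, 5.6
The 2 values of 7.8 occupy positions 2–3 → each gets rank 3.
B has value 7.8 → rank 3.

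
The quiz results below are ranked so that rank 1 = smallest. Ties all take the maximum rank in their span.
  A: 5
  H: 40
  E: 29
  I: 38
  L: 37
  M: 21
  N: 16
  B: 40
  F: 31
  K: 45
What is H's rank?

9

Sorted (ascending): 5, 16, 21, 29, 31, 37, 38, 40, 40, 45
The 2 values of 40 occupy positions 8–9 → each gets rank 9.
H has value 40 → rank 9.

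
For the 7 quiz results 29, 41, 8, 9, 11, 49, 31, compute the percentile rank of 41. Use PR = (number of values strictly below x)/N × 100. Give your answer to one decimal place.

N = 7.
Strictly below 41: 5. Equal to 41: 1.
PR = 5/7 × 100 = 71.4

71.4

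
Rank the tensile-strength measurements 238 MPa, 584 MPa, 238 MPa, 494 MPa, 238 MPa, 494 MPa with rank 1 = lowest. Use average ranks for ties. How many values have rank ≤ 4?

Sorted (ascending): 238, 238, 238, 494, 494, 584
The 3 values of 238 occupy positions 1–3 → average rank 2.
The 2 values of 494 occupy positions 4–5 → average rank (4+5)/2 = 4.5.
Ranks ≤ 4: {2, 2, 2} → 3 values.

3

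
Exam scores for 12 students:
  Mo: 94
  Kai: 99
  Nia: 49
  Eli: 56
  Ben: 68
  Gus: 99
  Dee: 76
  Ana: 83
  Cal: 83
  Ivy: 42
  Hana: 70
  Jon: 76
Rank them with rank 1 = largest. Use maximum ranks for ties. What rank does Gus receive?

2

Sorted (descending): 99, 99, 94, 83, 83, 76, 76, 70, 68, 56, 49, 42
The 2 values of 99 occupy positions 1–2 → each gets rank 2.
The 2 values of 83 occupy positions 4–5 → each gets rank 5.
The 2 values of 76 occupy positions 6–7 → each gets rank 7.
Gus has value 99 → rank 2.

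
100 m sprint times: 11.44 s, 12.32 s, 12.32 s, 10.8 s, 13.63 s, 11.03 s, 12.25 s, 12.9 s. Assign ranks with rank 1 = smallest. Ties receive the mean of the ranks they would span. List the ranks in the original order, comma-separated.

Sorted (ascending): 10.8, 11.03, 11.44, 12.25, 12.32, 12.32, 12.9, 13.63
The 2 values of 12.32 occupy positions 5–6 → average rank (5+6)/2 = 5.5.

3, 5.5, 5.5, 1, 8, 2, 4, 7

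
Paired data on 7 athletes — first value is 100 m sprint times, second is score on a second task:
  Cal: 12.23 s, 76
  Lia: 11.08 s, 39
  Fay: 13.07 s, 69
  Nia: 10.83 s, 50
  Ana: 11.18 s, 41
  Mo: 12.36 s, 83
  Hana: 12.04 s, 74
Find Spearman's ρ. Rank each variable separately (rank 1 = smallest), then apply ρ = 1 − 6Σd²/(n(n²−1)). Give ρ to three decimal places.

0.679

Ranks of variable 1: 5, 2, 7, 1, 3, 6, 4
Ranks of variable 2: 6, 1, 4, 3, 2, 7, 5
d = r₁ − r₂: -1, 1, 3, -2, 1, -1, -1
d²: 1, 1, 9, 4, 1, 1, 1; Σd² = 18
ρ = 1 − 6·18/(7·48) = 1 − 108/336 = 0.679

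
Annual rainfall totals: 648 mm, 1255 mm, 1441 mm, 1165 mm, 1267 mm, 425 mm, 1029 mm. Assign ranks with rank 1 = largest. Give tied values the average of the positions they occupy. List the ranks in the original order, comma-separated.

Sorted (descending): 1441, 1267, 1255, 1165, 1029, 648, 425
No ties — each value takes its position as its rank.

6, 3, 1, 4, 2, 7, 5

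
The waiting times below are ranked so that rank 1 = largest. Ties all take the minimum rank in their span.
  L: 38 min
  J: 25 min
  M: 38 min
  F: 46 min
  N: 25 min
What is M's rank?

Sorted (descending): 46, 38, 38, 25, 25
The 2 values of 38 occupy positions 2–3 → each gets rank 2.
The 2 values of 25 occupy positions 4–5 → each gets rank 4.
M has value 38 min → rank 2.

2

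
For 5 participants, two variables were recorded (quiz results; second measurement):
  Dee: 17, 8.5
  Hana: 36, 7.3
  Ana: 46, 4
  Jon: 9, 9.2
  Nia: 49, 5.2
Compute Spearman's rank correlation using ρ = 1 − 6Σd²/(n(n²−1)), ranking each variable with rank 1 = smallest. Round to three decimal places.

Ranks of variable 1: 2, 3, 4, 1, 5
Ranks of variable 2: 4, 3, 1, 5, 2
d = r₁ − r₂: -2, 0, 3, -4, 3
d²: 4, 0, 9, 16, 9; Σd² = 38
ρ = 1 − 6·38/(5·24) = 1 − 228/120 = -0.900

-0.900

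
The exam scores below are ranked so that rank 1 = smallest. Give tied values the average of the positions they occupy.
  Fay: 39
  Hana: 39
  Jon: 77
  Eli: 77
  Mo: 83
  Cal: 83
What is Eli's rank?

Sorted (ascending): 39, 39, 77, 77, 83, 83
The 2 values of 39 occupy positions 1–2 → average rank (1+2)/2 = 1.5.
The 2 values of 77 occupy positions 3–4 → average rank (3+4)/2 = 3.5.
The 2 values of 83 occupy positions 5–6 → average rank (5+6)/2 = 5.5.
Eli has value 77 → rank 3.5.

3.5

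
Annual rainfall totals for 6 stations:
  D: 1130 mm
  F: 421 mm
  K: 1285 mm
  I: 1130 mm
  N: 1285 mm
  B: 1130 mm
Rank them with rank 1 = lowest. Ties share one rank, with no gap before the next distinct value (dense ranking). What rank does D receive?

2

Sorted (ascending): 421, 1130, 1130, 1130, 1285, 1285
The 3 values of 1130 share dense rank 2.
The 2 values of 1285 share dense rank 3.
Remaining distinct values take the next consecutive integers.
D has value 1130 mm → rank 2.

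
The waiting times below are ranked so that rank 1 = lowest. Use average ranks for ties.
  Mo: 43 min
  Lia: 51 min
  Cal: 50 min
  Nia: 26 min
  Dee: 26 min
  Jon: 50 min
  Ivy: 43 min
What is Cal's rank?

Sorted (ascending): 26, 26, 43, 43, 50, 50, 51
The 2 values of 26 occupy positions 1–2 → average rank (1+2)/2 = 1.5.
The 2 values of 43 occupy positions 3–4 → average rank (3+4)/2 = 3.5.
The 2 values of 50 occupy positions 5–6 → average rank (5+6)/2 = 5.5.
Cal has value 50 min → rank 5.5.

5.5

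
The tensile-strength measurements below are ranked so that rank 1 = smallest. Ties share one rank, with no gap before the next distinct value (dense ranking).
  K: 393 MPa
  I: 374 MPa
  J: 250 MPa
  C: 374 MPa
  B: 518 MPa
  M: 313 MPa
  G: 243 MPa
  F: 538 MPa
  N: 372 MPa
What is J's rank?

Sorted (ascending): 243, 250, 313, 372, 374, 374, 393, 518, 538
The 2 values of 374 share dense rank 5.
Remaining distinct values take the next consecutive integers.
J has value 250 MPa → rank 2.

2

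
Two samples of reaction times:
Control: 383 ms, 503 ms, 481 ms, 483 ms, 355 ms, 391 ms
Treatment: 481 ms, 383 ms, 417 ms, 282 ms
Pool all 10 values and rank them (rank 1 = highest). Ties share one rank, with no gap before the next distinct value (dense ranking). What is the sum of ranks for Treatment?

Sorted (descending): 503, 483, 481, 481, 417, 391, 383, 383, 355, 282
The 2 values of 481 share dense rank 3.
The 2 values of 383 share dense rank 6.
Remaining distinct values take the next consecutive integers.
Treatment values → pooled ranks: 481→3, 383→6, 417→4, 282→8
Rank sum = 3 + 6 + 4 + 8 = 21

21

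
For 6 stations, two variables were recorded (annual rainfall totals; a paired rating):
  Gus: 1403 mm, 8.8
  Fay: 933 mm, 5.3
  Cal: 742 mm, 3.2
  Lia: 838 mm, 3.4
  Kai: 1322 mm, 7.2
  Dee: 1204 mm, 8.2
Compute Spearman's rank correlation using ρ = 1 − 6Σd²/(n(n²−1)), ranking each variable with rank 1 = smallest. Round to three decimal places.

0.943

Ranks of variable 1: 6, 3, 1, 2, 5, 4
Ranks of variable 2: 6, 3, 1, 2, 4, 5
d = r₁ − r₂: 0, 0, 0, 0, 1, -1
d²: 0, 0, 0, 0, 1, 1; Σd² = 2
ρ = 1 − 6·2/(6·35) = 1 − 12/210 = 0.943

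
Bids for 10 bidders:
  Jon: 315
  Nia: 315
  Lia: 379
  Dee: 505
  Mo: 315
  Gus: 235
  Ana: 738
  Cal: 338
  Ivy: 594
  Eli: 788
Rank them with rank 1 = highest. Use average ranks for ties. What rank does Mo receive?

8

Sorted (descending): 788, 738, 594, 505, 379, 338, 315, 315, 315, 235
The 3 values of 315 occupy positions 7–9 → average rank 8.
Mo has value 315 → rank 8.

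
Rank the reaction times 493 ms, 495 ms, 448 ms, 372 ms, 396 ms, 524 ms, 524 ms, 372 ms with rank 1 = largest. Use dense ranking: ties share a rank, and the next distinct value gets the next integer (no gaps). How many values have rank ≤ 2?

3

Sorted (descending): 524, 524, 495, 493, 448, 396, 372, 372
The 2 values of 524 share dense rank 1.
The 2 values of 372 share dense rank 6.
Remaining distinct values take the next consecutive integers.
Ranks ≤ 2: {1, 1, 2} → 3 values.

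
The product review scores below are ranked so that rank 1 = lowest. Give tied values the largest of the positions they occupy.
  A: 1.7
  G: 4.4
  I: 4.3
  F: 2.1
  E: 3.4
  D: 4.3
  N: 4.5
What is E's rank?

Sorted (ascending): 1.7, 2.1, 3.4, 4.3, 4.3, 4.4, 4.5
The 2 values of 4.3 occupy positions 4–5 → each gets rank 5.
E has value 3.4 → rank 3.

3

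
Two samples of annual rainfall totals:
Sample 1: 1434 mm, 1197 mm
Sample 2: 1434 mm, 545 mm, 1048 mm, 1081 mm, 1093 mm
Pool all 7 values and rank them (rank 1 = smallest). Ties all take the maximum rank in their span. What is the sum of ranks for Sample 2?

17

Sorted (ascending): 545, 1048, 1081, 1093, 1197, 1434, 1434
The 2 values of 1434 occupy positions 6–7 → each gets rank 7.
Sample 2 values → pooled ranks: 1434→7, 545→1, 1048→2, 1081→3, 1093→4
Rank sum = 7 + 1 + 2 + 3 + 4 = 17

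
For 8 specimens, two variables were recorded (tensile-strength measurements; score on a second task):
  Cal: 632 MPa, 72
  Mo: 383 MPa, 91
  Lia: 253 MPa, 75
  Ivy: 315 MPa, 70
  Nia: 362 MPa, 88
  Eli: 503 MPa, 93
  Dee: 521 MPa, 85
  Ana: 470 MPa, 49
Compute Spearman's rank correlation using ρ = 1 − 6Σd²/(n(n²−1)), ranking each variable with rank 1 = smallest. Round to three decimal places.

0.095

Ranks of variable 1: 8, 4, 1, 2, 3, 6, 7, 5
Ranks of variable 2: 3, 7, 4, 2, 6, 8, 5, 1
d = r₁ − r₂: 5, -3, -3, 0, -3, -2, 2, 4
d²: 25, 9, 9, 0, 9, 4, 4, 16; Σd² = 76
ρ = 1 − 6·76/(8·63) = 1 − 456/504 = 0.095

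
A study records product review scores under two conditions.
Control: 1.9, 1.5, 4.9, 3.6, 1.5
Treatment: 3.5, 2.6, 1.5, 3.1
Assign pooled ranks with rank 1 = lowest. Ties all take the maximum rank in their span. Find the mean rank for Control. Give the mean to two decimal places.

Sorted (ascending): 1.5, 1.5, 1.5, 1.9, 2.6, 3.1, 3.5, 3.6, 4.9
The 3 values of 1.5 occupy positions 1–3 → each gets rank 3.
Control values → pooled ranks: 1.9→4, 1.5→3, 4.9→9, 3.6→8, 1.5→3
Mean rank = (4 + 3 + 9 + 8 + 3) / 5 = 5.40

5.40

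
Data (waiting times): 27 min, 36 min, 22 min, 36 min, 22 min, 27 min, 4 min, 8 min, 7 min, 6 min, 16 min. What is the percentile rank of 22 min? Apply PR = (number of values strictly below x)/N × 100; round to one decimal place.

45.5

N = 11.
Strictly below 22: 5. Equal to 22: 2.
PR = 5/11 × 100 = 45.5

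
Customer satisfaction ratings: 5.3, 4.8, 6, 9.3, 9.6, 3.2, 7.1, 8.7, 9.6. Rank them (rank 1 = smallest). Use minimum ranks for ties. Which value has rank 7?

Sorted (ascending): 3.2, 4.8, 5.3, 6, 7.1, 8.7, 9.3, 9.6, 9.6
The 2 values of 9.6 occupy positions 8–9 → each gets rank 8.
Rank 7 → value 9.3.

9.3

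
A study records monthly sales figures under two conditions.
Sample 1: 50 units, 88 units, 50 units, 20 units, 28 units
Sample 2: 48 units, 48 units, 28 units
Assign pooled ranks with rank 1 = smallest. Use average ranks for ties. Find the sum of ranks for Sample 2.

11.5

Sorted (ascending): 20, 28, 28, 48, 48, 50, 50, 88
The 2 values of 28 occupy positions 2–3 → average rank (2+3)/2 = 2.5.
The 2 values of 48 occupy positions 4–5 → average rank (4+5)/2 = 4.5.
The 2 values of 50 occupy positions 6–7 → average rank (6+7)/2 = 6.5.
Sample 2 values → pooled ranks: 48→4.5, 48→4.5, 28→2.5
Rank sum = 4.5 + 4.5 + 2.5 = 11.5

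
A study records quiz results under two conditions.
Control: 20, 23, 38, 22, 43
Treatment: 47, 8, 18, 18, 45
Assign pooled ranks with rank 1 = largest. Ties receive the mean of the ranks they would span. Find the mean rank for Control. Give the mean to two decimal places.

Sorted (descending): 47, 45, 43, 38, 23, 22, 20, 18, 18, 8
The 2 values of 18 occupy positions 8–9 → average rank (8+9)/2 = 8.5.
Control values → pooled ranks: 20→7, 23→5, 38→4, 22→6, 43→3
Mean rank = (7 + 5 + 4 + 6 + 3) / 5 = 5.00

5.00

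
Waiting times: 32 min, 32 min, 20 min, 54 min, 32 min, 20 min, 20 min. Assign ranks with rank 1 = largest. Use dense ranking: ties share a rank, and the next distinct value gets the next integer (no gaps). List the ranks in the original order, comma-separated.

Sorted (descending): 54, 32, 32, 32, 20, 20, 20
The 3 values of 32 share dense rank 2.
The 3 values of 20 share dense rank 3.
Remaining distinct values take the next consecutive integers.

2, 2, 3, 1, 2, 3, 3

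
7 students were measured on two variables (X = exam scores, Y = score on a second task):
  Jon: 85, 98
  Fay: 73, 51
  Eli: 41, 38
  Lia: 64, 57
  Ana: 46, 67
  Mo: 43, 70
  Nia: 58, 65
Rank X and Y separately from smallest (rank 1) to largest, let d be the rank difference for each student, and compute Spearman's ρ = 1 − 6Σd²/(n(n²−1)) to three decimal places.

Ranks of variable 1: 7, 6, 1, 5, 3, 2, 4
Ranks of variable 2: 7, 2, 1, 3, 5, 6, 4
d = r₁ − r₂: 0, 4, 0, 2, -2, -4, 0
d²: 0, 16, 0, 4, 4, 16, 0; Σd² = 40
ρ = 1 − 6·40/(7·48) = 1 − 240/336 = 0.286

0.286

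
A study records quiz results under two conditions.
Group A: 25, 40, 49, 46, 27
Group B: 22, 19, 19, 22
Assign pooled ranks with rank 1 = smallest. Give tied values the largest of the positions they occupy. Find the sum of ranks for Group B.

12

Sorted (ascending): 19, 19, 22, 22, 25, 27, 40, 46, 49
The 2 values of 19 occupy positions 1–2 → each gets rank 2.
The 2 values of 22 occupy positions 3–4 → each gets rank 4.
Group B values → pooled ranks: 22→4, 19→2, 19→2, 22→4
Rank sum = 4 + 2 + 2 + 4 = 12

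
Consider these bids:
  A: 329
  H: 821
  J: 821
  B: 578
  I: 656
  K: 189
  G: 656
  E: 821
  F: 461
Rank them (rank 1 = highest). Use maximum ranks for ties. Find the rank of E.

Sorted (descending): 821, 821, 821, 656, 656, 578, 461, 329, 189
The 3 values of 821 occupy positions 1–3 → each gets rank 3.
The 2 values of 656 occupy positions 4–5 → each gets rank 5.
E has value 821 → rank 3.

3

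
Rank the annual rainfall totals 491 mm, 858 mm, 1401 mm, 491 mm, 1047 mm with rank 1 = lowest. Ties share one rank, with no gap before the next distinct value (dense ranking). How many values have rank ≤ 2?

3

Sorted (ascending): 491, 491, 858, 1047, 1401
The 2 values of 491 share dense rank 1.
Remaining distinct values take the next consecutive integers.
Ranks ≤ 2: {1, 1, 2} → 3 values.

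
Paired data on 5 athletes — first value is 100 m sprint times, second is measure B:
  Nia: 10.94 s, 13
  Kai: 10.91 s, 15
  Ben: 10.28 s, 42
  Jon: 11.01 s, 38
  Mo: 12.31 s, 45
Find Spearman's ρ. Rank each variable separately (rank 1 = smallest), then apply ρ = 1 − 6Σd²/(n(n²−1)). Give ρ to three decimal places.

Ranks of variable 1: 3, 2, 1, 4, 5
Ranks of variable 2: 1, 2, 4, 3, 5
d = r₁ − r₂: 2, 0, -3, 1, 0
d²: 4, 0, 9, 1, 0; Σd² = 14
ρ = 1 − 6·14/(5·24) = 1 − 84/120 = 0.300

0.300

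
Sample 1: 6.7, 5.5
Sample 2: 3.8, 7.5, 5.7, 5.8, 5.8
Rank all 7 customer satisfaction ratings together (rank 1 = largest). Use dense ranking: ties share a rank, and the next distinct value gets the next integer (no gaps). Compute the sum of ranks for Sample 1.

Sorted (descending): 7.5, 6.7, 5.8, 5.8, 5.7, 5.5, 3.8
The 2 values of 5.8 share dense rank 3.
Remaining distinct values take the next consecutive integers.
Sample 1 values → pooled ranks: 6.7→2, 5.5→5
Rank sum = 2 + 5 = 7

7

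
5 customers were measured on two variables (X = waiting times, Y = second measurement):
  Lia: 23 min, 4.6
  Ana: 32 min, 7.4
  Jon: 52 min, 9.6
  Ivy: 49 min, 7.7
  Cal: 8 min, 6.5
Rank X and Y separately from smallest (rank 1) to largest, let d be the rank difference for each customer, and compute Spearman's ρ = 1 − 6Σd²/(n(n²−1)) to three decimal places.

Ranks of variable 1: 2, 3, 5, 4, 1
Ranks of variable 2: 1, 3, 5, 4, 2
d = r₁ − r₂: 1, 0, 0, 0, -1
d²: 1, 0, 0, 0, 1; Σd² = 2
ρ = 1 − 6·2/(5·24) = 1 − 12/120 = 0.900

0.900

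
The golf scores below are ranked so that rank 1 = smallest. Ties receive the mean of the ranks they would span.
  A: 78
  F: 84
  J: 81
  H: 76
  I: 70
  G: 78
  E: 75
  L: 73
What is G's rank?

5.5

Sorted (ascending): 70, 73, 75, 76, 78, 78, 81, 84
The 2 values of 78 occupy positions 5–6 → average rank (5+6)/2 = 5.5.
G has value 78 → rank 5.5.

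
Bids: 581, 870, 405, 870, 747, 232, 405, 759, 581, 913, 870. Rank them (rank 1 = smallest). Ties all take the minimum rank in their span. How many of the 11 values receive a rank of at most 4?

Sorted (ascending): 232, 405, 405, 581, 581, 747, 759, 870, 870, 870, 913
The 2 values of 405 occupy positions 2–3 → each gets rank 2.
The 2 values of 581 occupy positions 4–5 → each gets rank 4.
The 3 values of 870 occupy positions 8–10 → each gets rank 8.
Ranks ≤ 4: {1, 2, 2, 4, 4} → 5 values.

5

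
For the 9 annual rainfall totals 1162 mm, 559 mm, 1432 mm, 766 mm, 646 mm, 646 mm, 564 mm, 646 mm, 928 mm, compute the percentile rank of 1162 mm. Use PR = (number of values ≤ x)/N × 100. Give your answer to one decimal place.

N = 9.
Strictly below 1162: 7. Equal to 1162: 1.
PR = 8/9 × 100 = 88.9

88.9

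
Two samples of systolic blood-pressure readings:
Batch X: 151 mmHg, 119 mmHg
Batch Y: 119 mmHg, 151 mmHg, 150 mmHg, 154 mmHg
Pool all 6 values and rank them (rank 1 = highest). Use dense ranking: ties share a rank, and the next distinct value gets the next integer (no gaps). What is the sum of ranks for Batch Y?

10

Sorted (descending): 154, 151, 151, 150, 119, 119
The 2 values of 151 share dense rank 2.
The 2 values of 119 share dense rank 4.
Remaining distinct values take the next consecutive integers.
Batch Y values → pooled ranks: 119→4, 151→2, 150→3, 154→1
Rank sum = 4 + 2 + 3 + 1 = 10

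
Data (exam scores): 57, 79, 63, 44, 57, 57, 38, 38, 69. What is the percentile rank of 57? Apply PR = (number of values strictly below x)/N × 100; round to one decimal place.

33.3

N = 9.
Strictly below 57: 3. Equal to 57: 3.
PR = 3/9 × 100 = 33.3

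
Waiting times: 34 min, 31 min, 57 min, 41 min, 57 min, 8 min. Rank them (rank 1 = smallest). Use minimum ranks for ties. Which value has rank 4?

Sorted (ascending): 8, 31, 34, 41, 57, 57
The 2 values of 57 occupy positions 5–6 → each gets rank 5.
Rank 4 → value 41.

41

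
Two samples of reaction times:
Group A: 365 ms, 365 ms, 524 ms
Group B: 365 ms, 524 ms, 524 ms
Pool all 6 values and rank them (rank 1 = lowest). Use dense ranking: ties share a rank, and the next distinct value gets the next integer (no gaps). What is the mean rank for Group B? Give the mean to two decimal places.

Sorted (ascending): 365, 365, 365, 524, 524, 524
The 3 values of 365 share dense rank 1.
The 3 values of 524 share dense rank 2.
Group B values → pooled ranks: 365→1, 524→2, 524→2
Mean rank = (1 + 2 + 2) / 3 = 1.67

1.67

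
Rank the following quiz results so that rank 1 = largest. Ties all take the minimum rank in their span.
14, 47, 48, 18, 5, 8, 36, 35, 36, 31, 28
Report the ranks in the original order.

Sorted (descending): 48, 47, 36, 36, 35, 31, 28, 18, 14, 8, 5
The 2 values of 36 occupy positions 3–4 → each gets rank 3.

9, 2, 1, 8, 11, 10, 3, 5, 3, 6, 7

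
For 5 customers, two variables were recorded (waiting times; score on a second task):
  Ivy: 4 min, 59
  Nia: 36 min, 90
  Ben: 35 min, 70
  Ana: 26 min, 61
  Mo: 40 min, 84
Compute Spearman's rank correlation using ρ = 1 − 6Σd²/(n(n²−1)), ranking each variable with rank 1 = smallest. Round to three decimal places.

Ranks of variable 1: 1, 4, 3, 2, 5
Ranks of variable 2: 1, 5, 3, 2, 4
d = r₁ − r₂: 0, -1, 0, 0, 1
d²: 0, 1, 0, 0, 1; Σd² = 2
ρ = 1 − 6·2/(5·24) = 1 − 12/120 = 0.900

0.900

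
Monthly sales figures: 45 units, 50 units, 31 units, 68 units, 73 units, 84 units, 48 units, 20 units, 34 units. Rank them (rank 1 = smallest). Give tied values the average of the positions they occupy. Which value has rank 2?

Sorted (ascending): 20, 31, 34, 45, 48, 50, 68, 73, 84
No ties — each value takes its position as its rank.
Rank 2 → value 31.

31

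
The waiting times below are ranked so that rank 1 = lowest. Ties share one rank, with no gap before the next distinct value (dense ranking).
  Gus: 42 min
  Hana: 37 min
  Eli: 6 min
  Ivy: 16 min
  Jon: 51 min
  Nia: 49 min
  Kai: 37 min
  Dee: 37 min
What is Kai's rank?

3

Sorted (ascending): 6, 16, 37, 37, 37, 42, 49, 51
The 3 values of 37 share dense rank 3.
Remaining distinct values take the next consecutive integers.
Kai has value 37 min → rank 3.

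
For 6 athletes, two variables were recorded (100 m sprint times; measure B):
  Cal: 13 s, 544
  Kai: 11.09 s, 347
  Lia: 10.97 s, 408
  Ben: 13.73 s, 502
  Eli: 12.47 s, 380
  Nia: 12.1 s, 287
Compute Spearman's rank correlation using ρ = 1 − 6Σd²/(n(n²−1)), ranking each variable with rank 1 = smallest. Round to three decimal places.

Ranks of variable 1: 5, 2, 1, 6, 4, 3
Ranks of variable 2: 6, 2, 4, 5, 3, 1
d = r₁ − r₂: -1, 0, -3, 1, 1, 2
d²: 1, 0, 9, 1, 1, 4; Σd² = 16
ρ = 1 − 6·16/(6·35) = 1 − 96/210 = 0.543

0.543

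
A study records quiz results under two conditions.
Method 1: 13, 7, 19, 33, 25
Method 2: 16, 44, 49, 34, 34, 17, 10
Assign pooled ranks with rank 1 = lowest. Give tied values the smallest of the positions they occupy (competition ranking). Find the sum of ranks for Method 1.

25

Sorted (ascending): 7, 10, 13, 16, 17, 19, 25, 33, 34, 34, 44, 49
The 2 values of 34 occupy positions 9–10 → each gets rank 9.
Method 1 values → pooled ranks: 13→3, 7→1, 19→6, 33→8, 25→7
Rank sum = 3 + 1 + 6 + 8 + 7 = 25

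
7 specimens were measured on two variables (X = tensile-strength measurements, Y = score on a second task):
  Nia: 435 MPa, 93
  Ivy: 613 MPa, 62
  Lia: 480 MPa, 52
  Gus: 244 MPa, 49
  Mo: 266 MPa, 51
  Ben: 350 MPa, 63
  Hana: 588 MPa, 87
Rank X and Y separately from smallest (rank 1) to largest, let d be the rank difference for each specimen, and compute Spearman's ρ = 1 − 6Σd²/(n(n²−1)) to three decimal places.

Ranks of variable 1: 4, 7, 5, 1, 2, 3, 6
Ranks of variable 2: 7, 4, 3, 1, 2, 5, 6
d = r₁ − r₂: -3, 3, 2, 0, 0, -2, 0
d²: 9, 9, 4, 0, 0, 4, 0; Σd² = 26
ρ = 1 − 6·26/(7·48) = 1 − 156/336 = 0.536

0.536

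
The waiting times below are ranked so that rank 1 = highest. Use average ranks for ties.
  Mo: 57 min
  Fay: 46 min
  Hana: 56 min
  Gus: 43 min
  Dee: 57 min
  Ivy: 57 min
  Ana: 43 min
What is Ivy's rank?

2

Sorted (descending): 57, 57, 57, 56, 46, 43, 43
The 3 values of 57 occupy positions 1–3 → average rank 2.
The 2 values of 43 occupy positions 6–7 → average rank (6+7)/2 = 6.5.
Ivy has value 57 min → rank 2.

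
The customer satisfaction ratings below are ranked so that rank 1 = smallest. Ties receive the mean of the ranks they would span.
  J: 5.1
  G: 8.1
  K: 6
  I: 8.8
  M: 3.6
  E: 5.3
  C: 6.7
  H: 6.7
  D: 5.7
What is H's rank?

Sorted (ascending): 3.6, 5.1, 5.3, 5.7, 6, 6.7, 6.7, 8.1, 8.8
The 2 values of 6.7 occupy positions 6–7 → average rank (6+7)/2 = 6.5.
H has value 6.7 → rank 6.5.

6.5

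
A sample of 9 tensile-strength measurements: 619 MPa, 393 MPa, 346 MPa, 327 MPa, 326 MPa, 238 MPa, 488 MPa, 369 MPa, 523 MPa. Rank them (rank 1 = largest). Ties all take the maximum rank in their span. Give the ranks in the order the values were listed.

Sorted (descending): 619, 523, 488, 393, 369, 346, 327, 326, 238
No ties — each value takes its position as its rank.

1, 4, 6, 7, 8, 9, 3, 5, 2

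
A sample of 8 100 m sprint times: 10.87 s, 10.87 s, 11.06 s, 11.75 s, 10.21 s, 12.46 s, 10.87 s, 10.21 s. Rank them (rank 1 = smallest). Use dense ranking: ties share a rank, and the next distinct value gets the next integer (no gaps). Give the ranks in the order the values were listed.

2, 2, 3, 4, 1, 5, 2, 1

Sorted (ascending): 10.21, 10.21, 10.87, 10.87, 10.87, 11.06, 11.75, 12.46
The 2 values of 10.21 share dense rank 1.
The 3 values of 10.87 share dense rank 2.
Remaining distinct values take the next consecutive integers.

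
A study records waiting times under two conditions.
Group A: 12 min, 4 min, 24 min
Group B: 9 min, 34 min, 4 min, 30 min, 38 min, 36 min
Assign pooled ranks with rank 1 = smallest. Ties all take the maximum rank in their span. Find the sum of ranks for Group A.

Sorted (ascending): 4, 4, 9, 12, 24, 30, 34, 36, 38
The 2 values of 4 occupy positions 1–2 → each gets rank 2.
Group A values → pooled ranks: 12→4, 4→2, 24→5
Rank sum = 4 + 2 + 5 = 11

11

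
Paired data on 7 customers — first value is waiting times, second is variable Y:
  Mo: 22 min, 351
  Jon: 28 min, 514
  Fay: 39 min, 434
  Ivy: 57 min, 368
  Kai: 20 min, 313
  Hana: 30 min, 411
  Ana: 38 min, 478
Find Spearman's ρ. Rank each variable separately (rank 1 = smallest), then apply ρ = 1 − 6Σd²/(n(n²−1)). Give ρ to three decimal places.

Ranks of variable 1: 2, 3, 6, 7, 1, 4, 5
Ranks of variable 2: 2, 7, 5, 3, 1, 4, 6
d = r₁ − r₂: 0, -4, 1, 4, 0, 0, -1
d²: 0, 16, 1, 16, 0, 0, 1; Σd² = 34
ρ = 1 − 6·34/(7·48) = 1 − 204/336 = 0.393

0.393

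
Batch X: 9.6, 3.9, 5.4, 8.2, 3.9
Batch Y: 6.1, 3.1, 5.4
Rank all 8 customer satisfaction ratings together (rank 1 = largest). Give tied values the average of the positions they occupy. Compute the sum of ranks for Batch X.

Sorted (descending): 9.6, 8.2, 6.1, 5.4, 5.4, 3.9, 3.9, 3.1
The 2 values of 5.4 occupy positions 4–5 → average rank (4+5)/2 = 4.5.
The 2 values of 3.9 occupy positions 6–7 → average rank (6+7)/2 = 6.5.
Batch X values → pooled ranks: 9.6→1, 3.9→6.5, 5.4→4.5, 8.2→2, 3.9→6.5
Rank sum = 1 + 6.5 + 4.5 + 2 + 6.5 = 20.5

20.5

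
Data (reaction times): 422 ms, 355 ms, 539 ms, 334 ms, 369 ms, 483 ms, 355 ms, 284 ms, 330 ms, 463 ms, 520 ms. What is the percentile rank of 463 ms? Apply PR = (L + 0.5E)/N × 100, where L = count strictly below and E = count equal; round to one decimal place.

N = 11.
Strictly below 463: 7. Equal to 463: 1.
PR = (7 + 0.5·1)/11 × 100 = 68.2

68.2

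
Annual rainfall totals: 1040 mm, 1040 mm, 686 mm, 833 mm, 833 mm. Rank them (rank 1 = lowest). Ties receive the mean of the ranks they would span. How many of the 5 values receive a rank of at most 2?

Sorted (ascending): 686, 833, 833, 1040, 1040
The 2 values of 833 occupy positions 2–3 → average rank (2+3)/2 = 2.5.
The 2 values of 1040 occupy positions 4–5 → average rank (4+5)/2 = 4.5.
Ranks ≤ 2: {1} → 1 value.

1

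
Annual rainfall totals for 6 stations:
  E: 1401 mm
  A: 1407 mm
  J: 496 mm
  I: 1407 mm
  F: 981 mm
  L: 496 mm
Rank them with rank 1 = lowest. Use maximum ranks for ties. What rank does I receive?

Sorted (ascending): 496, 496, 981, 1401, 1407, 1407
The 2 values of 496 occupy positions 1–2 → each gets rank 2.
The 2 values of 1407 occupy positions 5–6 → each gets rank 6.
I has value 1407 mm → rank 6.

6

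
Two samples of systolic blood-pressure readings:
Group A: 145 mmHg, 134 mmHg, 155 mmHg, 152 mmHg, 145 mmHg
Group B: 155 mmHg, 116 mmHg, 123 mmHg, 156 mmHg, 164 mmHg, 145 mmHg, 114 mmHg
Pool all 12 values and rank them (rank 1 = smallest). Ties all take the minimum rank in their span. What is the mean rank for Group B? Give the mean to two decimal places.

Sorted (ascending): 114, 116, 123, 134, 145, 145, 145, 152, 155, 155, 156, 164
The 3 values of 145 occupy positions 5–7 → each gets rank 5.
The 2 values of 155 occupy positions 9–10 → each gets rank 9.
Group B values → pooled ranks: 155→9, 116→2, 123→3, 156→11, 164→12, 145→5, 114→1
Mean rank = (9 + 2 + 3 + 11 + 12 + 5 + 1) / 7 = 6.14

6.14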